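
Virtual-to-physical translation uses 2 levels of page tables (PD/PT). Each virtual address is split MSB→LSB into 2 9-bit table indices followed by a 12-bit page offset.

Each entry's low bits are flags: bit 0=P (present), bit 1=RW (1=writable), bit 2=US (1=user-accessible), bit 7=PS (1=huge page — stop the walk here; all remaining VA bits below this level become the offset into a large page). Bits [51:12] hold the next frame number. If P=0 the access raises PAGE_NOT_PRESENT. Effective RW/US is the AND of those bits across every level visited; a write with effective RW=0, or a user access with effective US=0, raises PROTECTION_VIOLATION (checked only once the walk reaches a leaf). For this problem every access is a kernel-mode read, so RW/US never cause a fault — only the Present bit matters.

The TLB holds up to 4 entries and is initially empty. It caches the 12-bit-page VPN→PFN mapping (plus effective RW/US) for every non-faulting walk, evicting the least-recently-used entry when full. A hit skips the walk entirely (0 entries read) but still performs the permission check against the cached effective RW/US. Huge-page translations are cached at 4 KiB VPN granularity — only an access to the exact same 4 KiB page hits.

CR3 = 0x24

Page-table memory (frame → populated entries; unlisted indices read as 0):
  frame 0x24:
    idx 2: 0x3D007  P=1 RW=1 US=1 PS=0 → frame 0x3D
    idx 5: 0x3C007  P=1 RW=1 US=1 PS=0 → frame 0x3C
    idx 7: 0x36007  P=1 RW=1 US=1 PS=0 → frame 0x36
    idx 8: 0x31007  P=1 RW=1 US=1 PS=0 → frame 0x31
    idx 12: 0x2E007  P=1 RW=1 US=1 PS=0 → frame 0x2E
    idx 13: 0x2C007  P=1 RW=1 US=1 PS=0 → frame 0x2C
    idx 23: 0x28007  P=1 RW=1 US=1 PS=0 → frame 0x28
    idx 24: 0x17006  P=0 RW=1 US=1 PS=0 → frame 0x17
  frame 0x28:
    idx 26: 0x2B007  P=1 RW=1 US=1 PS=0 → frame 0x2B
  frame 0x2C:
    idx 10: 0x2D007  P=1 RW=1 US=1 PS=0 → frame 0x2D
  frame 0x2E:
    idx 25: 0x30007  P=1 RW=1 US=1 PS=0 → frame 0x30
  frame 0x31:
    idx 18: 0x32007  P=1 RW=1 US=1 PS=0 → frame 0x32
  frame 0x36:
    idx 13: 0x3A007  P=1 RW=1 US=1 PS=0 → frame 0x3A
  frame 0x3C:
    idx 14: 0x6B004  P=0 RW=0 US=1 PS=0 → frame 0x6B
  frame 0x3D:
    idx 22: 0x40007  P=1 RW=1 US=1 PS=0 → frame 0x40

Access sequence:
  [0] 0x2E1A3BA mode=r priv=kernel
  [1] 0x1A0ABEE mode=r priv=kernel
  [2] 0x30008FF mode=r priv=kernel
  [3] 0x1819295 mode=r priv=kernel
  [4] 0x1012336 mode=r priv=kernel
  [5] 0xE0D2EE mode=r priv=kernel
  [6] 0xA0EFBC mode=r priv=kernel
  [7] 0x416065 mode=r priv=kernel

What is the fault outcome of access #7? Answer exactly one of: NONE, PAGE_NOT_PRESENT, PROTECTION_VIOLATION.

Walk each access:
#0 VA=0x2E1A3BA (r,kernel):
  lvl0: tbl 0x24, slot 23 ⇒ 0x28007 (P1/RW1/US1/PS0)
  lvl1: tbl 0x28, slot 26 ⇒ 0x2B007 (P1/RW1/US1/PS0)
  ✓ 0x2B3BA  — 2 lookups
#1 VA=0x1A0ABEE (r,kernel):
  lvl0: tbl 0x24, slot 13 ⇒ 0x2C007 (P1/RW1/US1/PS0)
  lvl1: tbl 0x2C, slot 10 ⇒ 0x2D007 (P1/RW1/US1/PS0)
  ✓ 0x2DBEE  — 2 lookups
#2 VA=0x30008FF (r,kernel):
  lvl0: tbl 0x24, slot 24 ⇒ 0x17006 (P0/RW1/US1/PS0)
  ⇒ fault: PAGE_NOT_PRESENT  — 1 lookups
#3 VA=0x1819295 (r,kernel):
  lvl0: tbl 0x24, slot 12 ⇒ 0x2E007 (P1/RW1/US1/PS0)
  lvl1: tbl 0x2E, slot 25 ⇒ 0x30007 (P1/RW1/US1/PS0)
  ✓ 0x30295  — 2 lookups
#4 VA=0x1012336 (r,kernel):
  lvl0: tbl 0x24, slot 8 ⇒ 0x31007 (P1/RW1/US1/PS0)
  lvl1: tbl 0x31, slot 18 ⇒ 0x32007 (P1/RW1/US1/PS0)
  ✓ 0x32336  — 2 lookups
#5 VA=0xE0D2EE (r,kernel):
  lvl0: tbl 0x24, slot 7 ⇒ 0x36007 (P1/RW1/US1/PS0)
  lvl1: tbl 0x36, slot 13 ⇒ 0x3A007 (P1/RW1/US1/PS0)
  ✓ 0x3A2EE  — 2 lookups
#6 VA=0xA0EFBC (r,kernel):
  lvl0: tbl 0x24, slot 5 ⇒ 0x3C007 (P1/RW1/US1/PS0)
  lvl1: tbl 0x3C, slot 14 ⇒ 0x6B004 (P0/RW0/US1/PS0)
  ⇒ fault: PAGE_NOT_PRESENT  — 2 lookups
#7 VA=0x416065 (r,kernel):
  lvl0: tbl 0x24, slot 2 ⇒ 0x3D007 (P1/RW1/US1/PS0)
  lvl1: tbl 0x3D, slot 22 ⇒ 0x40007 (P1/RW1/US1/PS0)
  ✓ 0x40065  — 2 lookups

Access #7 fault: NONE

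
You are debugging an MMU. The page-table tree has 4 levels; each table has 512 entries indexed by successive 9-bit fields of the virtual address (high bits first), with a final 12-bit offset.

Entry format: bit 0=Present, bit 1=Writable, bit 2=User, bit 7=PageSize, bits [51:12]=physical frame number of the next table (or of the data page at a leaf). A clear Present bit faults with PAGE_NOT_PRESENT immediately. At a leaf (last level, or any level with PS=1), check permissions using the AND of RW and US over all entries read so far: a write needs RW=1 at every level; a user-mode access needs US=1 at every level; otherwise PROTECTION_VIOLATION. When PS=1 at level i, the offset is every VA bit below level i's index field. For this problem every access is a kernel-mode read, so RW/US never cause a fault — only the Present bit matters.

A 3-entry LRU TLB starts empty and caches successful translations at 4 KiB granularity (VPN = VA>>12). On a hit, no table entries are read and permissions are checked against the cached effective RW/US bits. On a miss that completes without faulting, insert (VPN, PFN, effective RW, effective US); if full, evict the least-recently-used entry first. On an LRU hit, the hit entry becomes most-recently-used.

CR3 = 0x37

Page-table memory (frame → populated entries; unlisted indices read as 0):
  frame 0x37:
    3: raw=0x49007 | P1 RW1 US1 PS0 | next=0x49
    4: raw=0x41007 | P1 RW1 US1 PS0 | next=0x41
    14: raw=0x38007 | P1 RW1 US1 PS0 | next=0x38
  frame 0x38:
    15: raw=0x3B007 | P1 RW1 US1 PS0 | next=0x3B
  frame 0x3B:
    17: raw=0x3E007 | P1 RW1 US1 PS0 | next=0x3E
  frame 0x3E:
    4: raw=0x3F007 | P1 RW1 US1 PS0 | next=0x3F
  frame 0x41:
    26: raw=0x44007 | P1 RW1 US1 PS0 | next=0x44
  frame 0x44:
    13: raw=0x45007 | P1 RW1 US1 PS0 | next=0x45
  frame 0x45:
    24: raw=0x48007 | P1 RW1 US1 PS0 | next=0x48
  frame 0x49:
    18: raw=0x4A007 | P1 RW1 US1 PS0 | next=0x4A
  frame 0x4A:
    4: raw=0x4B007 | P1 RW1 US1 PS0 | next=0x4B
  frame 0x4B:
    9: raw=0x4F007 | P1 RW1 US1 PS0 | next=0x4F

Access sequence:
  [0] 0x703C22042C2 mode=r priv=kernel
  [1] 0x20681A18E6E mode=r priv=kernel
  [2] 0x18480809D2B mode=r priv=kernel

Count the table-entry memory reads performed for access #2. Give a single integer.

Per-access translation:
#0 VA=0x703C22042C2 (r,kernel):
  [0] read 0x37 idx=14: raw=0x38007 flags P=1 W=1 U=1 S=0
  [1] read 0x38 idx=15: raw=0x3B007 flags P=1 W=1 U=1 S=0
  [2] read 0x3B idx=17: raw=0x3E007 flags P=1 W=1 U=1 S=0
  [3] read 0x3E idx=4: raw=0x3F007 flags P=1 W=1 U=1 S=0
  ✓ 0x3F2C2  — 4 lookups
#1 VA=0x20681A18E6E (r,kernel):
  [0] read 0x37 idx=4: raw=0x41007 flags P=1 W=1 U=1 S=0
  [1] read 0x41 idx=26: raw=0x44007 flags P=1 W=1 U=1 S=0
  [2] read 0x44 idx=13: raw=0x45007 flags P=1 W=1 U=1 S=0
  [3] read 0x45 idx=24: raw=0x48007 flags P=1 W=1 U=1 S=0
  ✓ 0x48E6E  — 4 lookups
#2 VA=0x18480809D2B (r,kernel):
  [0] read 0x37 idx=3: raw=0x49007 flags P=1 W=1 U=1 S=0
  [1] read 0x49 idx=18: raw=0x4A007 flags P=1 W=1 U=1 S=0
  [2] read 0x4A idx=4: raw=0x4B007 flags P=1 W=1 U=1 S=0
  [3] read 0x4B idx=9: raw=0x4F007 flags P=1 W=1 U=1 S=0
  ✓ 0x4FD2B  — 4 lookups

Entries read for #2: 4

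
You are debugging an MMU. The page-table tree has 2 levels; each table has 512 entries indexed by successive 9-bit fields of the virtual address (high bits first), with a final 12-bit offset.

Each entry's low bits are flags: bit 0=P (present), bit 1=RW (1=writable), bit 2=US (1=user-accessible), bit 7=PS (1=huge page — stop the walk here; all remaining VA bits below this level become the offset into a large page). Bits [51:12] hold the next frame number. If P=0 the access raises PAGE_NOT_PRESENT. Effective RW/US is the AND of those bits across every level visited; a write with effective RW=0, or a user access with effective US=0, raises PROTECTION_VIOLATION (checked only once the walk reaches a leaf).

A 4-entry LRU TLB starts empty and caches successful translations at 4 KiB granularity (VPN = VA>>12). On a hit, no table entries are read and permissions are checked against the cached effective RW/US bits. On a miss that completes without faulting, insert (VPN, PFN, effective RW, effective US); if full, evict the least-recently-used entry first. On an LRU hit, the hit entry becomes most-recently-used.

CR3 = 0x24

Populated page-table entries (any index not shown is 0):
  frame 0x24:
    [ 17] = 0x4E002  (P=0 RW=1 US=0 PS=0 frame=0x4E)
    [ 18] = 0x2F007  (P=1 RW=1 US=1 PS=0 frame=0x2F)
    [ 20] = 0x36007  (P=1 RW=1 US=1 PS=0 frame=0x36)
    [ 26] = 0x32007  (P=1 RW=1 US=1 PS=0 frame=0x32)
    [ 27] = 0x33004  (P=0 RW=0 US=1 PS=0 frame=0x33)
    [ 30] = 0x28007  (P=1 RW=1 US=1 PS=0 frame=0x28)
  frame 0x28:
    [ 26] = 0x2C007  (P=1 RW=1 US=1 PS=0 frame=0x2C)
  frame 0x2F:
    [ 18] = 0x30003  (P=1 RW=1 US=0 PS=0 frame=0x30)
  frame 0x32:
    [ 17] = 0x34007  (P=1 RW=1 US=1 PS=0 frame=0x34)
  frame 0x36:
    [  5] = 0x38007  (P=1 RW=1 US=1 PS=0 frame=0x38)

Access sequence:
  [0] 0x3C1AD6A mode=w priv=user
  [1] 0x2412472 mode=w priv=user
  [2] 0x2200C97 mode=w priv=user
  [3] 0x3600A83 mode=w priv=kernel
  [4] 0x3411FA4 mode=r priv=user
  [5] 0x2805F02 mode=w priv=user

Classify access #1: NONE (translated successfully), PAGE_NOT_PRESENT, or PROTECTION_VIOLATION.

Trace:
#0 VA=0x3C1AD6A (w,user):
  [0] read 0x24 idx=30: raw=0x28007 flags P=1 W=1 U=1 S=0
  [1] read 0x28 idx=26: raw=0x2C007 flags P=1 W=1 U=1 S=0
  ✓ 0x2CD6A  — 2 lookups
#1 VA=0x2412472 (w,user):
  [0] read 0x24 idx=18: raw=0x2F007 flags P=1 W=1 U=1 S=0
  [1] read 0x2F idx=18: raw=0x30003 flags P=1 W=1 U=0 S=0
  ⇒ fault: PROTECTION_VIOLATION  — 2 lookups
#2 VA=0x2200C97 (w,user):
  [0] read 0x24 idx=17: raw=0x4E002 flags P=0 W=1 U=0 S=0
  ⇒ fault: PAGE_NOT_PRESENT  — 1 lookups
#3 VA=0x3600A83 (w,kernel):
  [0] read 0x24 idx=27: raw=0x33004 flags P=0 W=0 U=1 S=0
  ⇒ fault: PAGE_NOT_PRESENT  — 1 lookups
#4 VA=0x3411FA4 (r,user):
  [0] read 0x24 idx=26: raw=0x32007 flags P=1 W=1 U=1 S=0
  [1] read 0x32 idx=17: raw=0x34007 flags P=1 W=1 U=1 S=0
  ✓ 0x34FA4  — 2 lookups
#5 VA=0x2805F02 (w,user):
  [0] read 0x24 idx=20: raw=0x36007 flags P=1 W=1 U=1 S=0
  [1] read 0x36 idx=5: raw=0x38007 flags P=1 W=1 U=1 S=0
  ✓ 0x38F02  — 2 lookups

Access #1 fault: PROTECTION_VIOLATION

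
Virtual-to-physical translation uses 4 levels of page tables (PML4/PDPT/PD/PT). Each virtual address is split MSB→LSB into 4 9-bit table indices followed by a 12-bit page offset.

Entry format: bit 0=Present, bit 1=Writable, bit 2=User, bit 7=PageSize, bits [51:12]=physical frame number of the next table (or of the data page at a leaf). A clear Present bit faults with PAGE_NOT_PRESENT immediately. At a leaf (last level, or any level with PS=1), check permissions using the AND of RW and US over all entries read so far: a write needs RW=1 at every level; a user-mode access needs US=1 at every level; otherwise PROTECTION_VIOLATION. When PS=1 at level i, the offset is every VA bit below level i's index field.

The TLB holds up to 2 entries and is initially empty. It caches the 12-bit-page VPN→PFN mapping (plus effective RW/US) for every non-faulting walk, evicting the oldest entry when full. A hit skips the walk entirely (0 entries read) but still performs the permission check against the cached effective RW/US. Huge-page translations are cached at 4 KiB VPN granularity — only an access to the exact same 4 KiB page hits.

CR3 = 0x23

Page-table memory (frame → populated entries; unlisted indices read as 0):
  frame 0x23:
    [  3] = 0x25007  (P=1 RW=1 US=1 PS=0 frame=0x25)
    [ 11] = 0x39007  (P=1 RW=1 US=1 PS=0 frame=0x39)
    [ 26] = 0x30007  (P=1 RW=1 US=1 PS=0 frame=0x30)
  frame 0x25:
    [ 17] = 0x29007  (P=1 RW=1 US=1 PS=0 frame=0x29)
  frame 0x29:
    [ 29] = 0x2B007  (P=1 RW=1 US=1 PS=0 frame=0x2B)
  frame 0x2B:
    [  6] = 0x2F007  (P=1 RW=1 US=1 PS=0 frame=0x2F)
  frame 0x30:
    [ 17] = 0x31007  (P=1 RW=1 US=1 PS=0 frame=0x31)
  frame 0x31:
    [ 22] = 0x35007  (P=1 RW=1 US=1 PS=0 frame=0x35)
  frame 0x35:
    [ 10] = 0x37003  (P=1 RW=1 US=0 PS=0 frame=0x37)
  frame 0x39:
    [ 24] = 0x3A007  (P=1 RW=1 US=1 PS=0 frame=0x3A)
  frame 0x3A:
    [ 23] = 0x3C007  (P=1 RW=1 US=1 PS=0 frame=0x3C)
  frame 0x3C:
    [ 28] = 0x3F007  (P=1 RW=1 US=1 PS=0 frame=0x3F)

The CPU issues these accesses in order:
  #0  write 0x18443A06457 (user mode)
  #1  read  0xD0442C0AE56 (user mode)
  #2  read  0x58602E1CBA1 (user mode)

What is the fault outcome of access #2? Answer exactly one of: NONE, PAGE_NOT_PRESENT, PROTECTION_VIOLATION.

Trace:
#0 VA=0x18443A06457 (w,user):
  [0] read 0x23 idx=3: raw=0x25007 flags P=1 W=1 U=1 S=0
  [1] read 0x25 idx=17: raw=0x29007 flags P=1 W=1 U=1 S=0
  [2] read 0x29 idx=29: raw=0x2B007 flags P=1 W=1 U=1 S=0
  [3] read 0x2B idx=6: raw=0x2F007 flags P=1 W=1 U=1 S=0
  ✓ 0x2F457  — 4 lookups
#1 VA=0xD0442C0AE56 (r,user):
  [0] read 0x23 idx=26: raw=0x30007 flags P=1 W=1 U=1 S=0
  [1] read 0x30 idx=17: raw=0x31007 flags P=1 W=1 U=1 S=0
  [2] read 0x31 idx=22: raw=0x35007 flags P=1 W=1 U=1 S=0
  [3] read 0x35 idx=10: raw=0x37003 flags P=1 W=1 U=0 S=0
  → PROTECTION_VIOLATION  (4 entries read)
#2 VA=0x58602E1CBA1 (r,user):
  [0] read 0x23 idx=11: raw=0x39007 flags P=1 W=1 U=1 S=0
  [1] read 0x39 idx=24: raw=0x3A007 flags P=1 W=1 U=1 S=0
  [2] read 0x3A idx=23: raw=0x3C007 flags P=1 W=1 U=1 S=0
  [3] read 0x3C idx=28: raw=0x3F007 flags P=1 W=1 U=1 S=0
  ✓ 0x3FBA1  — 4 lookups

Access #2 fault: NONE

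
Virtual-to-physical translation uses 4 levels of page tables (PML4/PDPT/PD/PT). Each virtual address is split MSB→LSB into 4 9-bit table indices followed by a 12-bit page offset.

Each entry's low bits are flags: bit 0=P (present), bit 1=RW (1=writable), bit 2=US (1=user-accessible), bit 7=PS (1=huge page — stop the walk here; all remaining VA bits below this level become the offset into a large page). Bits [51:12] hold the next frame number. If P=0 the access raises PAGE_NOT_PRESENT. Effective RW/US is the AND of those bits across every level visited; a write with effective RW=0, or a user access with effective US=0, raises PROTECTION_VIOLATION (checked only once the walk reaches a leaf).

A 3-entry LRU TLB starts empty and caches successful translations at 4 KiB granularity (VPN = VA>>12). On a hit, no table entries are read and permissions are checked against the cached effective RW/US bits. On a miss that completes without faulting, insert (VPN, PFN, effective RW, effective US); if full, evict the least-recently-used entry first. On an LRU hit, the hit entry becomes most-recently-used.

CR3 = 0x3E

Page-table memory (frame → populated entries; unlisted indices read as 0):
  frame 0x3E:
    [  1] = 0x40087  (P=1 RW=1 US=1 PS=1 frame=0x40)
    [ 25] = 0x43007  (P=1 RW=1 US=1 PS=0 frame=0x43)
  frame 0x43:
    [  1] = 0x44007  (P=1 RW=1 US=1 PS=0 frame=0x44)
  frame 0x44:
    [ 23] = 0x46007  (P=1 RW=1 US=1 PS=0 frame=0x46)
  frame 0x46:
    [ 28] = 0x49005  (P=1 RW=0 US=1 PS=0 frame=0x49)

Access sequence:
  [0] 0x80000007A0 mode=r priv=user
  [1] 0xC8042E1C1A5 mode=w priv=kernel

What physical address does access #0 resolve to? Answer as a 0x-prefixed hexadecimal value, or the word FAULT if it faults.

Per-access translation:
#0 VA=0x80000007A0 (r,user):
  [0] read 0x3E idx=1: raw=0x40087 flags P=1 W=1 U=1 S=1
  → PA=0x407A0 (huge @L0)  (1 entries read)
#1 VA=0xC8042E1C1A5 (w,kernel):
  [0] read 0x3E idx=25: raw=0x43007 flags P=1 W=1 U=1 S=0
  [1] read 0x43 idx=1: raw=0x44007 flags P=1 W=1 U=1 S=0
  [2] read 0x44 idx=23: raw=0x46007 flags P=1 W=1 U=1 S=0
  [3] read 0x46 idx=28: raw=0x49005 flags P=1 W=0 U=1 S=0
  ✗ PROTECTION_VIOLATION  [4 reads]

Access #0 PA: 0x407A0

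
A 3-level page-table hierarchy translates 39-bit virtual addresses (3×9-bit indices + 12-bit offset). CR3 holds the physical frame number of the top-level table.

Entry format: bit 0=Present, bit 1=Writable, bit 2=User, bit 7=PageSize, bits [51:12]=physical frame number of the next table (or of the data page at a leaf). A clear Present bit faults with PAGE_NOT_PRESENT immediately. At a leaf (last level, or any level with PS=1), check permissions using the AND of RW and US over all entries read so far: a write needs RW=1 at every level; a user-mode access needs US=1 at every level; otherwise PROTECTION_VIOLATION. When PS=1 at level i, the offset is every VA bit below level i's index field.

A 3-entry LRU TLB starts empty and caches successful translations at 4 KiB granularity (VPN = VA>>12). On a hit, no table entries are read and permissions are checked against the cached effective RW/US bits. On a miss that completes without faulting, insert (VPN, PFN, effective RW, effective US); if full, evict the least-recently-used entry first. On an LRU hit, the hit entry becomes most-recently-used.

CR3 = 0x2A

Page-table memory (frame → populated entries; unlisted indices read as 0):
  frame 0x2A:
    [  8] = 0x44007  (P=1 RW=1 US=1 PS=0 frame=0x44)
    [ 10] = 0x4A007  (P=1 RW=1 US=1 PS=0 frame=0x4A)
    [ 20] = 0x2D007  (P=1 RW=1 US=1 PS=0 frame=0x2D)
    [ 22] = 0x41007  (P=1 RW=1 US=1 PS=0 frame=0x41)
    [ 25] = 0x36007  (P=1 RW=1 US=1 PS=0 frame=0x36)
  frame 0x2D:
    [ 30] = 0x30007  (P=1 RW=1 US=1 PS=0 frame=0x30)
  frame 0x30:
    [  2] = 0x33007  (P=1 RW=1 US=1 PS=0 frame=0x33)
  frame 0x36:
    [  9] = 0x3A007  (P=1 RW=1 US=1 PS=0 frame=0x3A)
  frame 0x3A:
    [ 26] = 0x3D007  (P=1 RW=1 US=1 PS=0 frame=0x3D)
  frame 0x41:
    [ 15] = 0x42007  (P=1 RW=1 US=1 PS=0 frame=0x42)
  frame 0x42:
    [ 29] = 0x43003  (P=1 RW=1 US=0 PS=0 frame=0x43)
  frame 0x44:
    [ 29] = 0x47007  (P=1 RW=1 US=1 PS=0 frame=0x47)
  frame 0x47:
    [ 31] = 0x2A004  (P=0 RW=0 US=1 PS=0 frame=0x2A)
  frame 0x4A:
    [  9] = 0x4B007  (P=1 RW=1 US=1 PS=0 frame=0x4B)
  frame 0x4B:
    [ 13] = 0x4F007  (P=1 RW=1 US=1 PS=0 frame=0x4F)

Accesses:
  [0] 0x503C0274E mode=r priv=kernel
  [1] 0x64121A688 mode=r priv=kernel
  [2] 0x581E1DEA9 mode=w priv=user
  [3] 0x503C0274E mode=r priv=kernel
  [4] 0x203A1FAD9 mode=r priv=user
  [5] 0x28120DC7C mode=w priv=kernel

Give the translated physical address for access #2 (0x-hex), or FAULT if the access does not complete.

Trace:
#0 VA=0x503C0274E (r,kernel):
  [0] read 0x2A idx=20: raw=0x2D007 flags P=1 W=1 U=1 S=0
  [1] read 0x2D idx=30: raw=0x30007 flags P=1 W=1 U=1 S=0
  [2] read 0x30 idx=2: raw=0x33007 flags P=1 W=1 U=1 S=0
  → PA=0x3374E  (3 entries read)
#1 VA=0x64121A688 (r,kernel):
  [0] read 0x2A idx=25: raw=0x36007 flags P=1 W=1 U=1 S=0
  [1] read 0x36 idx=9: raw=0x3A007 flags P=1 W=1 U=1 S=0
  [2] read 0x3A idx=26: raw=0x3D007 flags P=1 W=1 U=1 S=0
  → PA=0x3D688  (3 entries read)
#2 VA=0x581E1DEA9 (w,user):
  [0] read 0x2A idx=22: raw=0x41007 flags P=1 W=1 U=1 S=0
  [1] read 0x41 idx=15: raw=0x42007 flags P=1 W=1 U=1 S=0
  [2] read 0x42 idx=29: raw=0x43003 flags P=1 W=1 U=0 S=0
  → PROTECTION_VIOLATION  (3 entries read)
#3 VA=0x503C0274E (r,kernel):
  TLB hit vpn=0x503C02 → PA=0x3374E
#4 VA=0x203A1FAD9 (r,user):
  [0] read 0x2A idx=8: raw=0x44007 flags P=1 W=1 U=1 S=0
  [1] read 0x44 idx=29: raw=0x47007 flags P=1 W=1 U=1 S=0
  [2] read 0x47 idx=31: raw=0x2A004 flags P=0 W=0 U=1 S=0
  → PAGE_NOT_PRESENT  (3 entries read)
#5 VA=0x28120DC7C (w,kernel):
  [0] read 0x2A idx=10: raw=0x4A007 flags P=1 W=1 U=1 S=0
  [1] read 0x4A idx=9: raw=0x4B007 flags P=1 W=1 U=1 S=0
  [2] read 0x4B idx=13: raw=0x4F007 flags P=1 W=1 U=1 S=0
  → PA=0x4FC7C  (3 entries read)

Access #2 PA: FAULT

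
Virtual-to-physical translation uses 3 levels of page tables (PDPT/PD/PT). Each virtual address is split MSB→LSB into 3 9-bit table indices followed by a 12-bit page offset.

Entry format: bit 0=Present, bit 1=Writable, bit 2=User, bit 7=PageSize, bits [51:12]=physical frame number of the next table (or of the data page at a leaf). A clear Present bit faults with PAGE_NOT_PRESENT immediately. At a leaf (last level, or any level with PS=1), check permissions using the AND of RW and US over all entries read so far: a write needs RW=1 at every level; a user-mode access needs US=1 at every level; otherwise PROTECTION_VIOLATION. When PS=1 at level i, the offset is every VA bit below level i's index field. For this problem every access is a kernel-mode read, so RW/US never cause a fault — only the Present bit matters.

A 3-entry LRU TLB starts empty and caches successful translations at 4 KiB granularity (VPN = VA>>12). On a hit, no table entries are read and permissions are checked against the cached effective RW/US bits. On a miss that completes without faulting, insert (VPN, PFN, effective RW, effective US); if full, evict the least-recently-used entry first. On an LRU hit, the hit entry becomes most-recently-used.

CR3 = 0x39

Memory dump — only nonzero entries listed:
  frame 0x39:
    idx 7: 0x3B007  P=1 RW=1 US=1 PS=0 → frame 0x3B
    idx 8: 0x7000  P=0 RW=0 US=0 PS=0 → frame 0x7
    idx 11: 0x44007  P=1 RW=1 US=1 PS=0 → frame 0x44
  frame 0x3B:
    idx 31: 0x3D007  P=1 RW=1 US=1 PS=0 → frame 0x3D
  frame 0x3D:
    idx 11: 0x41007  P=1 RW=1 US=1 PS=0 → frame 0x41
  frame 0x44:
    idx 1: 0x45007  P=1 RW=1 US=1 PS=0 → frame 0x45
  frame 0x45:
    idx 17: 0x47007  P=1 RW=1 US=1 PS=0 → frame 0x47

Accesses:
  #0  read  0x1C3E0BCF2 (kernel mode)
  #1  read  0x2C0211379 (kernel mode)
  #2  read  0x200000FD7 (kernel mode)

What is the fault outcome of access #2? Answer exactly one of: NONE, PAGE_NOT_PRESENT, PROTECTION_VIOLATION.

Per-access translation:
#0 VA=0x1C3E0BCF2 (r,kernel):
  [0] read 0x39 idx=7: raw=0x3B007 flags P=1 W=1 U=1 S=0
  [1] read 0x3B idx=31: raw=0x3D007 flags P=1 W=1 U=1 S=0
  [2] read 0x3D idx=11: raw=0x41007 flags P=1 W=1 U=1 S=0
  ✓ 0x41CF2  — 3 lookups
#1 VA=0x2C0211379 (r,kernel):
  [0] read 0x39 idx=11: raw=0x44007 flags P=1 W=1 U=1 S=0
  [1] read 0x44 idx=1: raw=0x45007 flags P=1 W=1 U=1 S=0
  [2] read 0x45 idx=17: raw=0x47007 flags P=1 W=1 U=1 S=0
  ✓ 0x47379  — 3 lookups
#2 VA=0x200000FD7 (r,kernel):
  [0] read 0x39 idx=8: raw=0x7000 flags P=0 W=0 U=0 S=0
  ✗ PAGE_NOT_PRESENT  [1 reads]

Access #2 fault: PAGE_NOT_PRESENT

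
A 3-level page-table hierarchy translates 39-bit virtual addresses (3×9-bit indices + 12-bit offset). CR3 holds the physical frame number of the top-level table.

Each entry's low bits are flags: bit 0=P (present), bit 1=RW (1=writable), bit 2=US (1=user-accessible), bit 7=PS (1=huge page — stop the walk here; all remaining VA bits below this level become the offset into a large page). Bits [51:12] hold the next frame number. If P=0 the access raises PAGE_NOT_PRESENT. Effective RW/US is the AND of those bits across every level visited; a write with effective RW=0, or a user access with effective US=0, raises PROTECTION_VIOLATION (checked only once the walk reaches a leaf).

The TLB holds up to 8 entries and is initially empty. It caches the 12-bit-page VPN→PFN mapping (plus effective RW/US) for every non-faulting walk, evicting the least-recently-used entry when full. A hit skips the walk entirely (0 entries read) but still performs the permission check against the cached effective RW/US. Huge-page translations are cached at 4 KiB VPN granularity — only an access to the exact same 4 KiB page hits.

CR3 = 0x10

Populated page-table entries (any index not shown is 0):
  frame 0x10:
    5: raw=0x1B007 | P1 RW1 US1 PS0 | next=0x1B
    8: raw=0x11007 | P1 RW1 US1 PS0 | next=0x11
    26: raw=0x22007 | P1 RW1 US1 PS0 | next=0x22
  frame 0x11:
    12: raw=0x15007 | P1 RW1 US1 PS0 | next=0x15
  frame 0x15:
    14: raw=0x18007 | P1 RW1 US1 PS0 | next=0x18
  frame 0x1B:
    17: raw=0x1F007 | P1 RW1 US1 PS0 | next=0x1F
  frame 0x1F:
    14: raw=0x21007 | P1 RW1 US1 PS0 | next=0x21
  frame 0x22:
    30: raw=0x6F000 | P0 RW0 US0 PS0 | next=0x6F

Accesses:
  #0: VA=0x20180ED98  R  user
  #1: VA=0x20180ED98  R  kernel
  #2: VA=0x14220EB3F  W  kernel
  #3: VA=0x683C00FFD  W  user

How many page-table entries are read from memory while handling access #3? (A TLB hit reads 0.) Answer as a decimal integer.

Walk each access:
#0 VA=0x20180ED98 (r,user):
  [0] read 0x10 idx=8: raw=0x11007 flags P=1 W=1 U=1 S=0
  [1] read 0x11 idx=12: raw=0x15007 flags P=1 W=1 U=1 S=0
  [2] read 0x15 idx=14: raw=0x18007 flags P=1 W=1 U=1 S=0
  → PA=0x18D98  (3 entries read)
#1 VA=0x20180ED98 (r,kernel):
  TLB hit vpn=0x20180E → PA=0x18D98
#2 VA=0x14220EB3F (w,kernel):
  [0] read 0x10 idx=5: raw=0x1B007 flags P=1 W=1 U=1 S=0
  [1] read 0x1B idx=17: raw=0x1F007 flags P=1 W=1 U=1 S=0
  [2] read 0x1F idx=14: raw=0x21007 flags P=1 W=1 U=1 S=0
  → PA=0x21B3F  (3 entries read)
#3 VA=0x683C00FFD (w,user):
  [0] read 0x10 idx=26: raw=0x22007 flags P=1 W=1 U=1 S=0
  [1] read 0x22 idx=30: raw=0x6F000 flags P=0 W=0 U=0 S=0
  ✗ PAGE_NOT_PRESENT  [2 reads]

Entries read for #3: 2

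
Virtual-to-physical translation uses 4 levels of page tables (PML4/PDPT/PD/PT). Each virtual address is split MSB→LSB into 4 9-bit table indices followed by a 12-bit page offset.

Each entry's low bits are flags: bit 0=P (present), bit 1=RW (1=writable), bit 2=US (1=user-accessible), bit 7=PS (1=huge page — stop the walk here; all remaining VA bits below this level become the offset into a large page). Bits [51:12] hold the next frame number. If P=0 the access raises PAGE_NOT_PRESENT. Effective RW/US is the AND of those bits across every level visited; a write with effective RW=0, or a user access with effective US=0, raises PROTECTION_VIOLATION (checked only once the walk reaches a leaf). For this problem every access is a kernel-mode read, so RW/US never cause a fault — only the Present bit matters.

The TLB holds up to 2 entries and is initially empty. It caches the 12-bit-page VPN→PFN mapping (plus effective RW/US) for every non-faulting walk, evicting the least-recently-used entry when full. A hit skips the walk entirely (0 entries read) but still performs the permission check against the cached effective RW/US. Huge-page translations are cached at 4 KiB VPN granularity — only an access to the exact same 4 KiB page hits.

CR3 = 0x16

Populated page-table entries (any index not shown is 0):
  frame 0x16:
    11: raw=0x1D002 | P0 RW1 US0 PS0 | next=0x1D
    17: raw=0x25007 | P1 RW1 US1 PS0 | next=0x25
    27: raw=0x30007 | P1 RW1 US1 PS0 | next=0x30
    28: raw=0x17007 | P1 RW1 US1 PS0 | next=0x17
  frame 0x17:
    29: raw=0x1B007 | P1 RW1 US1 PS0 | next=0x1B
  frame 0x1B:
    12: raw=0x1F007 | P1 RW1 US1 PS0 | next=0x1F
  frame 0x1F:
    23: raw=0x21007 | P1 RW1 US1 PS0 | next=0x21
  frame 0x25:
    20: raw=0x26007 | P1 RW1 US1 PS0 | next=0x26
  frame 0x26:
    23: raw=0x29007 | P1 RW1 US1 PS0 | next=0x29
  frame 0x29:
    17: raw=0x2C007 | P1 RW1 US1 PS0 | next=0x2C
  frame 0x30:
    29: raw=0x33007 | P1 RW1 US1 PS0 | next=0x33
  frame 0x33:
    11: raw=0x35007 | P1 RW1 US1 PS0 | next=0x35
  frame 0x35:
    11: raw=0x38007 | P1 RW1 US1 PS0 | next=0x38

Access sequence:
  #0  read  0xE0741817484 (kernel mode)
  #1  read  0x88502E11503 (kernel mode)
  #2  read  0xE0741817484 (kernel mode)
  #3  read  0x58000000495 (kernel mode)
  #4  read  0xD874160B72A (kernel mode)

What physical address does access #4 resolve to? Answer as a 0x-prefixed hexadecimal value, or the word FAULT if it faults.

Trace:
#0 VA=0xE0741817484 (r,kernel):
  [0] read 0x16 idx=28: raw=0x17007 flags P=1 W=1 U=1 S=0
  [1] read 0x17 idx=29: raw=0x1B007 flags P=1 W=1 U=1 S=0
  [2] read 0x1B idx=12: raw=0x1F007 flags P=1 W=1 U=1 S=0
  [3] read 0x1F idx=23: raw=0x21007 flags P=1 W=1 U=1 S=0
  ✓ 0x21484  — 4 lookups
#1 VA=0x88502E11503 (r,kernel):
  [0] read 0x16 idx=17: raw=0x25007 flags P=1 W=1 U=1 S=0
  [1] read 0x25 idx=20: raw=0x26007 flags P=1 W=1 U=1 S=0
  [2] read 0x26 idx=23: raw=0x29007 flags P=1 W=1 U=1 S=0
  [3] read 0x29 idx=17: raw=0x2C007 flags P=1 W=1 U=1 S=0
  ✓ 0x2C503  — 4 lookups
#2 VA=0xE0741817484 (r,kernel):
  TLB hit vpn=0xE0741817 → PA=0x21484
#3 VA=0x58000000495 (r,kernel):
  [0] read 0x16 idx=11: raw=0x1D002 flags P=0 W=1 U=0 S=0
  → PAGE_NOT_PRESENT  (1 entries read)
#4 VA=0xD874160B72A (r,kernel):
  [0] read 0x16 idx=27: raw=0x30007 flags P=1 W=1 U=1 S=0
  [1] read 0x30 idx=29: raw=0x33007 flags P=1 W=1 U=1 S=0
  [2] read 0x33 idx=11: raw=0x35007 flags P=1 W=1 U=1 S=0
  [3] read 0x35 idx=11: raw=0x38007 flags P=1 W=1 U=1 S=0
  ✓ 0x3872A  — 4 lookups

Access #4 PA: 0x3872A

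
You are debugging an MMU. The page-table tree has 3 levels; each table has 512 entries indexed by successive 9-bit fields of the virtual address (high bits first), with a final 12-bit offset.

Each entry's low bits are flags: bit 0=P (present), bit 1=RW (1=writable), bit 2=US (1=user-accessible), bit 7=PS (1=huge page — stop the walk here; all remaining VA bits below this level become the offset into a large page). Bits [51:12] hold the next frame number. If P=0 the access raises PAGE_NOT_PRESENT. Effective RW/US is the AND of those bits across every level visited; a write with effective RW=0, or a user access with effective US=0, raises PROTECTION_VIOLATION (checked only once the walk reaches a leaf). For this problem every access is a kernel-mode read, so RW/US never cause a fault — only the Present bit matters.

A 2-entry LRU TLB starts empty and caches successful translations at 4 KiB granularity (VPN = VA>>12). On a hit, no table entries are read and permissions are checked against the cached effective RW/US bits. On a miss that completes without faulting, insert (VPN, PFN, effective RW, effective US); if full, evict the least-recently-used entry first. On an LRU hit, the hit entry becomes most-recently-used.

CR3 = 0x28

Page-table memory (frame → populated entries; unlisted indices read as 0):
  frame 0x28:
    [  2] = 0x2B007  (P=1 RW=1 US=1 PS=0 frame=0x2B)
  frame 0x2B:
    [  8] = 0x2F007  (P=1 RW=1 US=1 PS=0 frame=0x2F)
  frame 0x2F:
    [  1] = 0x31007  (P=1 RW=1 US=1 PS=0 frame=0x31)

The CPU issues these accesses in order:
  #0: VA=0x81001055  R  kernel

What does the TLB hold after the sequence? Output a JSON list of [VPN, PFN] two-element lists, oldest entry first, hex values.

Per-access translation:
#0 VA=0x81001055 (r,kernel):
  L0 @0x28[2] → 0x2B007  P=1,RW=1,US=1,PS=0
  L1 @0x2B[8] → 0x2F007  P=1,RW=1,US=1,PS=0
  L2 @0x2F[1] → 0x31007  P=1,RW=1,US=1,PS=0
  ⇒ phys 0x31055  [3 reads]

TLB: [["0x81001", "0x31"]]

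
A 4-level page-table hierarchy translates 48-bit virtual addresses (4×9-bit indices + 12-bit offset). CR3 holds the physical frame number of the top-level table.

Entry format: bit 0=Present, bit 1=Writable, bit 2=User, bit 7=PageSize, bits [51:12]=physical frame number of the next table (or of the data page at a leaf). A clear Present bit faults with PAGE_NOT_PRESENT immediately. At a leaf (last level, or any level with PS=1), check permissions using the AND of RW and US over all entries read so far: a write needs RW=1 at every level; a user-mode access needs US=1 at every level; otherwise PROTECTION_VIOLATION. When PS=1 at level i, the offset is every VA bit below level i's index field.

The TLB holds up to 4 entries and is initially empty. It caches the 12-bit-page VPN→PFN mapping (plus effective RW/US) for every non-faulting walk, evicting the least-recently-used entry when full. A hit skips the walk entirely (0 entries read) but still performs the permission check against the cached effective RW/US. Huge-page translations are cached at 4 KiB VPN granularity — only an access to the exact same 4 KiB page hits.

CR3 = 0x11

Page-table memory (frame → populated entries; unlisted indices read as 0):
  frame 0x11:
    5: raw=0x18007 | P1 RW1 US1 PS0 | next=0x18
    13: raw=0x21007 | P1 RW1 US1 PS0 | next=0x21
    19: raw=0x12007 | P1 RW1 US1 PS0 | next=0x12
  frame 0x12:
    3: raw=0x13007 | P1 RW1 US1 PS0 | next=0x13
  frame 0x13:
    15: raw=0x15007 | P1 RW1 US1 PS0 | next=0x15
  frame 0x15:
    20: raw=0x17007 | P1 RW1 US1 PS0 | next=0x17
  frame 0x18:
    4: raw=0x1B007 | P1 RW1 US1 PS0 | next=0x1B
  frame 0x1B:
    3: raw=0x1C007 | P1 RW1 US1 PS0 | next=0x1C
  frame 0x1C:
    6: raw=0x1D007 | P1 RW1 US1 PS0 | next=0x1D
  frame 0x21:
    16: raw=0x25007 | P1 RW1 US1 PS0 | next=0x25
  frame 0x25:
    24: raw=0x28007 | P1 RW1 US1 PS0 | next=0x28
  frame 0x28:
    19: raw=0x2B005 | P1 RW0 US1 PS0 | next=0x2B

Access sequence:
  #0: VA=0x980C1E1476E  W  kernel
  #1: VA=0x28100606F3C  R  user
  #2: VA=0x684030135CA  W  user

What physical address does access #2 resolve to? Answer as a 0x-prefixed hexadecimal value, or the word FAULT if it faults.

Trace:
#0 VA=0x980C1E1476E (w,kernel):
  [0] read 0x11 idx=19: raw=0x12007 flags P=1 W=1 U=1 S=0
  [1] read 0x12 idx=3: raw=0x13007 flags P=1 W=1 U=1 S=0
  [2] read 0x13 idx=15: raw=0x15007 flags P=1 W=1 U=1 S=0
  [3] read 0x15 idx=20: raw=0x17007 flags P=1 W=1 U=1 S=0
  → PA=0x1776E  (4 entries read)
#1 VA=0x28100606F3C (r,user):
  [0] read 0x11 idx=5: raw=0x18007 flags P=1 W=1 U=1 S=0
  [1] read 0x18 idx=4: raw=0x1B007 flags P=1 W=1 U=1 S=0
  [2] read 0x1B idx=3: raw=0x1C007 flags P=1 W=1 U=1 S=0
  [3] read 0x1C idx=6: raw=0x1D007 flags P=1 W=1 U=1 S=0
  → PA=0x1DF3C  (4 entries read)
#2 VA=0x684030135CA (w,user):
  [0] read 0x11 idx=13: raw=0x21007 flags P=1 W=1 U=1 S=0
  [1] read 0x21 idx=16: raw=0x25007 flags P=1 W=1 U=1 S=0
  [2] read 0x25 idx=24: raw=0x28007 flags P=1 W=1 U=1 S=0
  [3] read 0x28 idx=19: raw=0x2B005 flags P=1 W=0 U=1 S=0
  ✗ PROTECTION_VIOLATION  [4 reads]

Access #2 PA: FAULT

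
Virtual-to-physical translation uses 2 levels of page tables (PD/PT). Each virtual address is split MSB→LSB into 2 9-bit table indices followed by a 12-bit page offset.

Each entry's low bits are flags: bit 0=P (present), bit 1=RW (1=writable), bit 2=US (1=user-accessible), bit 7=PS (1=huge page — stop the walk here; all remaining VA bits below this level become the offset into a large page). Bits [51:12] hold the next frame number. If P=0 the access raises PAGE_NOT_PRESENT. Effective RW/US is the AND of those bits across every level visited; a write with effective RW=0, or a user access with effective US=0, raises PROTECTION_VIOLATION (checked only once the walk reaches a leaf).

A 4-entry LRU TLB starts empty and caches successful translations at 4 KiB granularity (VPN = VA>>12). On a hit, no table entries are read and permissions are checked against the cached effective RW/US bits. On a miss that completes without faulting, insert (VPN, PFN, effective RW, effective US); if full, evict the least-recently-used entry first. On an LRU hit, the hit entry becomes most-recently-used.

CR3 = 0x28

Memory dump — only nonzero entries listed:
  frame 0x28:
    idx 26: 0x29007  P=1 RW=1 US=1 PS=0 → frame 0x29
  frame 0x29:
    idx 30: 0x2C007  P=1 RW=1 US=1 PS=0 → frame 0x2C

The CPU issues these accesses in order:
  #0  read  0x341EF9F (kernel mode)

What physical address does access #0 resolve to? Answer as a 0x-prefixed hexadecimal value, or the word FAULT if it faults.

Walk each access:
#0 VA=0x341EF9F (r,kernel):
  L0: frame=0x28 idx=26 entry=0x29007 [P=1 RW=1 US=1 PS=0]
  L1: frame=0x29 idx=30 entry=0x2C007 [P=1 RW=1 US=1 PS=0]
  → PA=0x2CF9F  (2 entries read)

Access #0 PA: 0x2CF9F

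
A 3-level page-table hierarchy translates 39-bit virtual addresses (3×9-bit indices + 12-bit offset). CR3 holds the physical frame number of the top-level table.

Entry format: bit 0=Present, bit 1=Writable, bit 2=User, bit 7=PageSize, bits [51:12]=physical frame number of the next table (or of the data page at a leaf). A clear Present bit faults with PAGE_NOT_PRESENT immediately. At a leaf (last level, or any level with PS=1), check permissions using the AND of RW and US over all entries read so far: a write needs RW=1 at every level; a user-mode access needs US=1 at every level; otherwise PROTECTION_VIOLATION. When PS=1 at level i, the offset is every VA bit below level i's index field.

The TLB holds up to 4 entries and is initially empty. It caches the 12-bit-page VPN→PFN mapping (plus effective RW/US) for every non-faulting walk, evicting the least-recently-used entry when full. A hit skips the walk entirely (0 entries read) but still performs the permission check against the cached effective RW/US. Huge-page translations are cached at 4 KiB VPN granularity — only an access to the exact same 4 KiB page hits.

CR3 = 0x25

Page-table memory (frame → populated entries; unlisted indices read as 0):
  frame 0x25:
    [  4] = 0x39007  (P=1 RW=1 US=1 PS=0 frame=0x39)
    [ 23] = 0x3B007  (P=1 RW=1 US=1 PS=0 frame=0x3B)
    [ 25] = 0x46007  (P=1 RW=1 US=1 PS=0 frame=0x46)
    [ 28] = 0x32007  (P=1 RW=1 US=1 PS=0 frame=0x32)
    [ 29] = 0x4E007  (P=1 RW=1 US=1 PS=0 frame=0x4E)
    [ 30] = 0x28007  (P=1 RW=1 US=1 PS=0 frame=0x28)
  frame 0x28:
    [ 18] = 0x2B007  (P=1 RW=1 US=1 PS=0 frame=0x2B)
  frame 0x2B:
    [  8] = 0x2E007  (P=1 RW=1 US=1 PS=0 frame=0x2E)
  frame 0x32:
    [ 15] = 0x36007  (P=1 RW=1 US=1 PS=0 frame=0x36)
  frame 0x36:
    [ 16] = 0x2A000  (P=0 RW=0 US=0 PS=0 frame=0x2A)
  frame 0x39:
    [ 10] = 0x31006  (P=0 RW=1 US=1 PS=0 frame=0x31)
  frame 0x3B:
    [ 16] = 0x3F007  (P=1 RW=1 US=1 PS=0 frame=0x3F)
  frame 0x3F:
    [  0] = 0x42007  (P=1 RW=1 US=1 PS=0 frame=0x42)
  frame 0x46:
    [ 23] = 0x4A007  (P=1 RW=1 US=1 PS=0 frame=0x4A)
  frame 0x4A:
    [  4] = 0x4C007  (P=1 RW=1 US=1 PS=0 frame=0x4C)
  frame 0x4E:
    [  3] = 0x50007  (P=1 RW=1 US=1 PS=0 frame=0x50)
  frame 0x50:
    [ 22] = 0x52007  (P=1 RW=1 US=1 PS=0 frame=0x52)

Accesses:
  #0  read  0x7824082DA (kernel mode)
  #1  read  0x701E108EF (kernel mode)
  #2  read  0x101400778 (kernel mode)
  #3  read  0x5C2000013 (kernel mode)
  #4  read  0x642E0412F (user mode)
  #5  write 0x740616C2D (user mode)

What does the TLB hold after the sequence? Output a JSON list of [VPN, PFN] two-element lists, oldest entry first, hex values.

Walk each access:
#0 VA=0x7824082DA (r,kernel):
  lvl0: tbl 0x25, slot 30 ⇒ 0x28007 (P1/RW1/US1/PS0)
  lvl1: tbl 0x28, slot 18 ⇒ 0x2B007 (P1/RW1/US1/PS0)
  lvl2: tbl 0x2B, slot 8 ⇒ 0x2E007 (P1/RW1/US1/PS0)
  ⇒ phys 0x2E2DA  [3 reads]
#1 VA=0x701E108EF (r,kernel):
  lvl0: tbl 0x25, slot 28 ⇒ 0x32007 (P1/RW1/US1/PS0)
  lvl1: tbl 0x32, slot 15 ⇒ 0x36007 (P1/RW1/US1/PS0)
  lvl2: tbl 0x36, slot 16 ⇒ 0x2A000 (P0/RW0/US0/PS0)
  ✗ PAGE_NOT_PRESENT  [3 reads]
#2 VA=0x101400778 (r,kernel):
  lvl0: tbl 0x25, slot 4 ⇒ 0x39007 (P1/RW1/US1/PS0)
  lvl1: tbl 0x39, slot 10 ⇒ 0x31006 (P0/RW1/US1/PS0)
  ✗ PAGE_NOT_PRESENT  [2 reads]
#3 VA=0x5C2000013 (r,kernel):
  lvl0: tbl 0x25, slot 23 ⇒ 0x3B007 (P1/RW1/US1/PS0)
  lvl1: tbl 0x3B, slot 16 ⇒ 0x3F007 (P1/RW1/US1/PS0)
  lvl2: tbl 0x3F, slot 0 ⇒ 0x42007 (P1/RW1/US1/PS0)
  ⇒ phys 0x42013  [3 reads]
#4 VA=0x642E0412F (r,user):
  lvl0: tbl 0x25, slot 25 ⇒ 0x46007 (P1/RW1/US1/PS0)
  lvl1: tbl 0x46, slot 23 ⇒ 0x4A007 (P1/RW1/US1/PS0)
  lvl2: tbl 0x4A, slot 4 ⇒ 0x4C007 (P1/RW1/US1/PS0)
  ⇒ phys 0x4C12F  [3 reads]
#5 VA=0x740616C2D (w,user):
  lvl0: tbl 0x25, slot 29 ⇒ 0x4E007 (P1/RW1/US1/PS0)
  lvl1: tbl 0x4E, slot 3 ⇒ 0x50007 (P1/RW1/US1/PS0)
  lvl2: tbl 0x50, slot 22 ⇒ 0x52007 (P1/RW1/US1/PS0)
  ⇒ phys 0x52C2D  [3 reads]

TLB: [["0x782408", "0x2E"], ["0x5C2000", "0x42"], ["0x642E04", "0x4C"], ["0x740616", "0x52"]]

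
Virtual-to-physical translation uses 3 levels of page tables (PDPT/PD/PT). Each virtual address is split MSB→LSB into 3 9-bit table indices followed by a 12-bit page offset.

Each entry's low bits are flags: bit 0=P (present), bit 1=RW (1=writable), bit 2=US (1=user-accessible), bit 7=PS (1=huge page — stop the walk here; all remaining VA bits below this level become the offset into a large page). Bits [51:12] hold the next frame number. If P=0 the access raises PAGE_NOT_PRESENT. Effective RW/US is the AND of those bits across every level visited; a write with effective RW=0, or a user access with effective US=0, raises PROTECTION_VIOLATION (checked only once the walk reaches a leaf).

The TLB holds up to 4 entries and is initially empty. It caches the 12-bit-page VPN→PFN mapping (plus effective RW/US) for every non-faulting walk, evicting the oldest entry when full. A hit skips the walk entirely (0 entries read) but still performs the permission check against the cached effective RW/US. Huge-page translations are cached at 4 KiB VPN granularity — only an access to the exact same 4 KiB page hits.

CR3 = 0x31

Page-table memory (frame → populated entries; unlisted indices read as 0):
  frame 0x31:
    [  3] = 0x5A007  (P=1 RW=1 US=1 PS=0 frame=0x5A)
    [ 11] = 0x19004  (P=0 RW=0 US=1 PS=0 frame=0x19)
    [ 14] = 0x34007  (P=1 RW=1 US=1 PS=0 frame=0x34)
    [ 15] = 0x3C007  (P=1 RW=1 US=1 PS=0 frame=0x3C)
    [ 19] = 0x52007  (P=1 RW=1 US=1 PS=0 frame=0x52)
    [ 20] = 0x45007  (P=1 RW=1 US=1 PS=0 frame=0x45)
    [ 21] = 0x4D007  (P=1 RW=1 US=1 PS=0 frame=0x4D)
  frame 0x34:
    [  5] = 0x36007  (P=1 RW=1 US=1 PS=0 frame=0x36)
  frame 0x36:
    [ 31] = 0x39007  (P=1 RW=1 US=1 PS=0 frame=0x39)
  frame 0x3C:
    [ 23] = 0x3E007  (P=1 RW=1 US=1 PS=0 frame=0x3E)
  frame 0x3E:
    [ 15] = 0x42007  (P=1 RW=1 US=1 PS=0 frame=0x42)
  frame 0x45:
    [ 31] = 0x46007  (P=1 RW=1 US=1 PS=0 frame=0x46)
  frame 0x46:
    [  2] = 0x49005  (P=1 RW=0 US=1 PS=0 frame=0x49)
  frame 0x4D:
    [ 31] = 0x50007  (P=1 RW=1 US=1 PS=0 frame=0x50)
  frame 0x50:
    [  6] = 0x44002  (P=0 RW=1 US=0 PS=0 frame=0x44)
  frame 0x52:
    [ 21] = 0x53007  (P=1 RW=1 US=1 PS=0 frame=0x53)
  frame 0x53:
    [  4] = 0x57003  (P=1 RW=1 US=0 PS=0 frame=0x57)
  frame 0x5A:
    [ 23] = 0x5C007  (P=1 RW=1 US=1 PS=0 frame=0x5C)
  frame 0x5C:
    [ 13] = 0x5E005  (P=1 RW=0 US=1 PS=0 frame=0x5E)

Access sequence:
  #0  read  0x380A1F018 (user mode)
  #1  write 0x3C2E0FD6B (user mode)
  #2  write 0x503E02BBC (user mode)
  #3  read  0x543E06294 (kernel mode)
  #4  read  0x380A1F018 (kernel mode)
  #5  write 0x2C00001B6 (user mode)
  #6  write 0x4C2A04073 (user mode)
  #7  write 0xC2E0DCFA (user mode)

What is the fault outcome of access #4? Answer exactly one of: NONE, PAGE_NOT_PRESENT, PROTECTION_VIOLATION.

Per-access translation:
#0 VA=0x380A1F018 (r,user):
  L0: frame=0x31 idx=14 entry=0x34007 [P=1 RW=1 US=1 PS=0]
  L1: frame=0x34 idx=5 entry=0x36007 [P=1 RW=1 US=1 PS=0]
  L2: frame=0x36 idx=31 entry=0x39007 [P=1 RW=1 US=1 PS=0]
  ⇒ phys 0x39018  [3 reads]
#1 VA=0x3C2E0FD6B (w,user):
  L0: frame=0x31 idx=15 entry=0x3C007 [P=1 RW=1 US=1 PS=0]
  L1: frame=0x3C idx=23 entry=0x3E007 [P=1 RW=1 US=1 PS=0]
  L2: frame=0x3E idx=15 entry=0x42007 [P=1 RW=1 US=1 PS=0]
  ⇒ phys 0x42D6B  [3 reads]
#2 VA=0x503E02BBC (w,user):
  L0: frame=0x31 idx=20 entry=0x45007 [P=1 RW=1 US=1 PS=0]
  L1: frame=0x45 idx=31 entry=0x46007 [P=1 RW=1 US=1 PS=0]
  L2: frame=0x46 idx=2 entry=0x49005 [P=1 RW=0 US=1 PS=0]
  ✗ PROTECTION_VIOLATION  [3 reads]
#3 VA=0x543E06294 (r,kernel):
  L0: frame=0x31 idx=21 entry=0x4D007 [P=1 RW=1 US=1 PS=0]
  L1: frame=0x4D idx=31 entry=0x50007 [P=1 RW=1 US=1 PS=0]
  L2: frame=0x50 idx=6 entry=0x44002 [P=0 RW=1 US=0 PS=0]
  ✗ PAGE_NOT_PRESENT  [3 reads]
#4 VA=0x380A1F018 (r,kernel):
  TLB hit vpn=0x380A1F → PA=0x39018
#5 VA=0x2C00001B6 (w,user):
  L0: frame=0x31 idx=11 entry=0x19004 [P=0 RW=0 US=1 PS=0]
  ✗ PAGE_NOT_PRESENT  [1 reads]
#6 VA=0x4C2A04073 (w,user):
  L0: frame=0x31 idx=19 entry=0x52007 [P=1 RW=1 US=1 PS=0]
  L1: frame=0x52 idx=21 entry=0x53007 [P=1 RW=1 US=1 PS=0]
  L2: frame=0x53 idx=4 entry=0x57003 [P=1 RW=1 US=0 PS=0]
  ✗ PROTECTION_VIOLATION  [3 reads]
#7 VA=0xC2E0DCFA (w,user):
  L0: frame=0x31 idx=3 entry=0x5A007 [P=1 RW=1 US=1 PS=0]
  L1: frame=0x5A idx=23 entry=0x5C007 [P=1 RW=1 US=1 PS=0]
  L2: frame=0x5C idx=13 entry=0x5E005 [P=1 RW=0 US=1 PS=0]
  ✗ PROTECTION_VIOLATION  [3 reads]

Access #4 fault: NONE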